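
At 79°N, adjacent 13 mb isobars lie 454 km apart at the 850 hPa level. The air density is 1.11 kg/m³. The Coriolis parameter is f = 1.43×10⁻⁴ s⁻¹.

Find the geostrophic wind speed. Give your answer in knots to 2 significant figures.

Pressure gradient: |∂P/∂n| = 1300 Pa / 454000 m = 2.86×10⁻³ Pa/m
Geostrophic balance (pressure-gradient force = Coriolis force):
V_g = (1/(fρ)) |∂P/∂n| = 2.86×10⁻³ / (1.43×10⁻⁴ × 1.11) = 18.0 m/s
Converting: 18.0 m/s × 1.944 = 35 knots

35 knots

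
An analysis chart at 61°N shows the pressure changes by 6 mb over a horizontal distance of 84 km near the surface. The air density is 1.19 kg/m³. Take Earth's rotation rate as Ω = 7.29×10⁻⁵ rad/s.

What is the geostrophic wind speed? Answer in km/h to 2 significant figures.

170 km/h

Coriolis parameter at 61°N:
f = 2Ω sin φ = 2 × 7.29×10⁻⁵ × sin 61° = 1.28×10⁻⁴ s⁻¹
Pressure gradient: |∂P/∂n| = 600 Pa / 84000 m = 7.14×10⁻³ Pa/m
Geostrophic balance (pressure-gradient force = Coriolis force):
V_g = (1/(fρ)) |∂P/∂n| = 7.14×10⁻³ / (1.28×10⁻⁴ × 1.19) = 47.1 m/s
Converting: 47.1 m/s × 3.6 = 170 km/h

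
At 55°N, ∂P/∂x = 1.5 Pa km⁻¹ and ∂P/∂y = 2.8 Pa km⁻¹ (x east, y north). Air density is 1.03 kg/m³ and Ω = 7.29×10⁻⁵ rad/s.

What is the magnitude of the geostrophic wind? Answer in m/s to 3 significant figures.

25.8 m/s

Coriolis parameter at 55°N:
f = 2Ω sin φ = 2 × 7.29×10⁻⁵ × sin 55° = 1.19×10⁻⁴ s⁻¹
Component geostrophic relations (x east, y north):
u_g = −(1/(fρ)) ∂P/∂y,  v_g = (1/(fρ)) ∂P/∂x
u_g = −(2.8×10⁻³)/(1.19×10⁻⁴ × 1.03) = −22.8 m/s;  v_g = (1.5×10⁻³)/(1.19×10⁻⁴ × 1.03) = 12.2 m/s
|V_g| = √(u_g² + v_g²) = 25.8 m/s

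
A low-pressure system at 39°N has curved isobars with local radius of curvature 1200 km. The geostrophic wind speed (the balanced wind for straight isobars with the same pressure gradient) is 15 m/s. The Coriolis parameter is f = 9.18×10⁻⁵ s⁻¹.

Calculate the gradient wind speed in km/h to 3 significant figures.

48.2 km/h

Around a low, centrifugal force acts outward with Coriolis, so pressure-gradient force balances both:
(1/ρ)|∂P/∂n| = fV + V²/R  →  V² + fR·V − fR·V_g = 0
With fR = 9.18×10⁻⁵ × 1200×10³ m = 110 m/s:
V = [−fR + √((fR)² + 4 fR V_g)]/2 = [−110 + √(110² + 4×110×15)]/2 = 13.4 m/s
Subgeostrophic (V < V_g = 15 m/s), as expected around a low.
Converting: 13.4 m/s × 3.6 = 48.2 km/h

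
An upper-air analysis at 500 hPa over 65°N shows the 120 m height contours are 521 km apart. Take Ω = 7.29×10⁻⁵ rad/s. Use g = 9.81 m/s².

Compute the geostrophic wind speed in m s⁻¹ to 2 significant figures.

Coriolis parameter at 65°N:
f = 2Ω sin φ = 2 × 7.29×10⁻⁵ × sin 65° = 1.32×10⁻⁴ s⁻¹
Height gradient: |∂Z/∂n| = 120 m / 521000 m = 2.30×10⁻⁴
On a pressure surface, geostrophic balance gives V_g = (g/f)|∂Z/∂n|:
V_g = 9.81 × 2.30×10⁻⁴ / 1.32×10⁻⁴ = 17.1 m/s

17 m s⁻¹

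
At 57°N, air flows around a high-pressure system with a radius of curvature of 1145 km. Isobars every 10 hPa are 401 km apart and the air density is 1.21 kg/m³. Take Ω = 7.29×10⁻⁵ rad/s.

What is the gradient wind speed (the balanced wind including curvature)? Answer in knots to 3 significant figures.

38.1 knots

Coriolis parameter at 57°N:
f = 2Ω sin φ = 2 × 7.29×10⁻⁵ × sin 57° = 1.22×10⁻⁴ s⁻¹
Pressure gradient: |∂P/∂n| = 1000 Pa / 401000 m = 2.49×10⁻³ Pa/m
Geostrophic speed: V_g = |∂P/∂n|/(fρ) = 2.49×10⁻³/(1.22×10⁻⁴ × 1.21) = 16.9 m/s
Around a high, pressure-gradient force acts outward with centrifugal, so Coriolis balances both:
fV = (1/ρ)|∂P/∂n| + V²/R  →  V² − fR·V + fR·V_g = 0
With fR = 1.22×10⁻⁴ × 1145×10³ m = 140 m/s:
V = [fR − √((fR)² − 4 fR V_g)]/2 = [140 − √(140² − 4×140×16.9)]/2 = 19.6 m/s
Supergeostrophic (V > V_g = 16.9 m/s), as expected around a high.
Converting: 19.6 m/s × 1.944 = 38.1 knots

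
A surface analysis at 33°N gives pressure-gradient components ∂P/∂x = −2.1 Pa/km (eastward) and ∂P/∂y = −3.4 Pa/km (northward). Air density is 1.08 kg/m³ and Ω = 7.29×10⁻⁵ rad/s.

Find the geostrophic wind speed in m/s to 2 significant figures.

47 m/s

Coriolis parameter at 33°N:
f = 2Ω sin φ = 2 × 7.29×10⁻⁵ × sin 33° = 7.94×10⁻⁵ s⁻¹
Component geostrophic relations (x east, y north):
u_g = −(1/(fρ)) ∂P/∂y,  v_g = (1/(fρ)) ∂P/∂x
u_g = −(−3.4×10⁻³)/(7.94×10⁻⁵ × 1.08) = 39.6 m/s;  v_g = (−2.1×10⁻³)/(7.94×10⁻⁵ × 1.08) = −24.5 m/s
|V_g| = √(u_g² + v_g²) = 46.6 m/s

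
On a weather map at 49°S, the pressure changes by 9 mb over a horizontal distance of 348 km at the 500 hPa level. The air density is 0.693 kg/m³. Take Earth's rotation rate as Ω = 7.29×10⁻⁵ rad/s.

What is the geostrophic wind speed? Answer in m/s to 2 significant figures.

Coriolis parameter at 49°S:
f = 2Ω sin φ = 2 × 7.29×10⁻⁵ × sin 49° = 1.10×10⁻⁴ s⁻¹
Pressure gradient: |∂P/∂n| = 900 Pa / 348000 m = 2.59×10⁻³ Pa/m
Geostrophic balance (pressure-gradient force = Coriolis force):
V_g = (1/(fρ)) |∂P/∂n| = 2.59×10⁻³ / (1.10×10⁻⁴ × 0.693) = 33.9 m/s

34 m/s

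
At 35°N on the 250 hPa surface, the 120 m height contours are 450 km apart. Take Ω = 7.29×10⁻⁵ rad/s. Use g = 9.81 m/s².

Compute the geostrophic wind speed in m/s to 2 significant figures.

31 m/s

Coriolis parameter at 35°N:
f = 2Ω sin φ = 2 × 7.29×10⁻⁵ × sin 35° = 8.36×10⁻⁵ s⁻¹
Height gradient: |∂Z/∂n| = 120 m / 450000 m = 2.67×10⁻⁴
On a pressure surface, geostrophic balance gives V_g = (g/f)|∂Z/∂n|:
V_g = 9.81 × 2.67×10⁻⁴ / 8.36×10⁻⁵ = 31.3 m/s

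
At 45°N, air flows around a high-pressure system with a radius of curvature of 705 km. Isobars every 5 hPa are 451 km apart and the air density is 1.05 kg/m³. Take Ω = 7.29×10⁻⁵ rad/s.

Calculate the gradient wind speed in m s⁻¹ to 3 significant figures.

Coriolis parameter at 45°N:
f = 2Ω sin φ = 2 × 7.29×10⁻⁵ × sin 45° = 1.03×10⁻⁴ s⁻¹
Pressure gradient: |∂P/∂n| = 500 Pa / 451000 m = 1.11×10⁻³ Pa/m
Geostrophic speed: V_g = |∂P/∂n|/(fρ) = 1.11×10⁻³/(1.03×10⁻⁴ × 1.05) = 10.2 m/s
Around a high, pressure-gradient force acts outward with centrifugal, so Coriolis balances both:
fV = (1/ρ)|∂P/∂n| + V²/R  →  V² − fR·V + fR·V_g = 0
With fR = 1.03×10⁻⁴ × 705×10³ m = 72.7 m/s:
V = [fR − √((fR)² − 4 fR V_g)]/2 = [72.7 − √(72.7² − 4×72.7×10.2)]/2 = 12.3 m/s
Supergeostrophic (V > V_g = 10.2 m/s), as expected around a high.

12.3 m s⁻¹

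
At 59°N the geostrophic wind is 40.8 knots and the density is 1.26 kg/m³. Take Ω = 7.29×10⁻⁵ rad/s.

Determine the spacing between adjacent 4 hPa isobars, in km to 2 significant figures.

Coriolis parameter at 59°N:
f = 2Ω sin φ = 2 × 7.29×10⁻⁵ × sin 59° = 1.25×10⁻⁴ s⁻¹
Wind speed in SI: 40.8 knots = 21.0 m/s
Geostrophic balance rearranged: |∂P/∂n| = f ρ V_g
|∂P/∂n| = 1.25×10⁻⁴ × 1.26 × 21.0 = 3.31×10⁻³ Pa/m
Isobar spacing: Δn = ΔP/|∂P/∂n| = 400 Pa / 3.31×10⁻³ Pa/m = 121023 m ≈ 120 km

120 km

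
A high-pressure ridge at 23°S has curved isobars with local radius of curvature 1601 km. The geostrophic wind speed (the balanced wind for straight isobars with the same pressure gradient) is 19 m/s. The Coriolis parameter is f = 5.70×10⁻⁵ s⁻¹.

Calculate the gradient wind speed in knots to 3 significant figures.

52.4 knots

Around a high, pressure-gradient force acts outward with centrifugal, so Coriolis balances both:
fV = (1/ρ)|∂P/∂n| + V²/R  →  V² − fR·V + fR·V_g = 0
With fR = 5.70×10⁻⁵ × 1601×10³ m = 91.3 m/s:
V = [fR − √((fR)² − 4 fR V_g)]/2 = [91.3 − √(91.3² − 4×91.3×19)]/2 = 27 m/s
Supergeostrophic (V > V_g = 19 m/s), as expected around a high.
Converting: 27 m/s × 1.944 = 52.4 knots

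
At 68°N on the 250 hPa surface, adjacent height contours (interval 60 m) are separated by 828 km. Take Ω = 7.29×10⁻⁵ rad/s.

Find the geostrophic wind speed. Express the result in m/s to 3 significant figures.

5.26 m/s

Coriolis parameter at 68°N:
f = 2Ω sin φ = 2 × 7.29×10⁻⁵ × sin 68° = 1.35×10⁻⁴ s⁻¹
Height gradient: |∂Z/∂n| = 60 m / 828000 m = 7.25×10⁻⁵
On a pressure surface, geostrophic balance gives V_g = (g/f)|∂Z/∂n|:
V_g = 9.81 × 7.25×10⁻⁵ / 1.35×10⁻⁴ = 5.26 m/s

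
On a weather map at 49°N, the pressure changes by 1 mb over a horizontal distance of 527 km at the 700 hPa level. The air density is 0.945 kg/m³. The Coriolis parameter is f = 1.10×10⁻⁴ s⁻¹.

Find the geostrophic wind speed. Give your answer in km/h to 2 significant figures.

6.6 km/h

Pressure gradient: |∂P/∂n| = 100 Pa / 527000 m = 1.90×10⁻⁴ Pa/m
Geostrophic balance (pressure-gradient force = Coriolis force):
V_g = (1/(fρ)) |∂P/∂n| = 1.90×10⁻⁴ / (1.10×10⁻⁴ × 0.945) = 1.83 m/s
Converting: 1.83 m/s × 3.6 = 6.6 km/h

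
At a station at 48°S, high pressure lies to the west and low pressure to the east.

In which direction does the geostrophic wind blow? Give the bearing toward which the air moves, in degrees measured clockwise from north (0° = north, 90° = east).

000°

The pressure-gradient force points toward the east (bearing 090°).
Geostrophic balance: in the Southern Hemisphere the Coriolis force deflects motion to the left, so the geostrophic wind blows 90° to the left of the pressure-gradient force (low pressure on the right).
Rotating 090° by 90° counterclockwise gives 000° — the wind blows toward the north.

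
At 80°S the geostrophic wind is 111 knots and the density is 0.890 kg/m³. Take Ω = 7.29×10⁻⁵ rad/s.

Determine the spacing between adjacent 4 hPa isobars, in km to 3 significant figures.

Coriolis parameter at 80°S:
f = 2Ω sin φ = 2 × 7.29×10⁻⁵ × sin 80° = 1.44×10⁻⁴ s⁻¹
Wind speed in SI: 111 knots = 57.1 m/s
Geostrophic balance rearranged: |∂P/∂n| = f ρ V_g
|∂P/∂n| = 1.44×10⁻⁴ × 0.890 × 57.1 = 7.30×10⁻³ Pa/m
Isobar spacing: Δn = ΔP/|∂P/∂n| = 400 Pa / 7.30×10⁻³ Pa/m = 54815 m ≈ 54.8 km

54.8 km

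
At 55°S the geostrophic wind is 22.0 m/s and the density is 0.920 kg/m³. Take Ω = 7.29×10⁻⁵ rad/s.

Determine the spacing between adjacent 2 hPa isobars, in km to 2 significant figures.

83 km

Coriolis parameter at 55°S:
f = 2Ω sin φ = 2 × 7.29×10⁻⁵ × sin 55° = 1.19×10⁻⁴ s⁻¹
Geostrophic balance rearranged: |∂P/∂n| = f ρ V_g
|∂P/∂n| = 1.19×10⁻⁴ × 0.920 × 22.0 = 2.42×10⁻³ Pa/m
Isobar spacing: Δn = ΔP/|∂P/∂n| = 200 Pa / 2.42×10⁻³ Pa/m = 82737 m ≈ 83 km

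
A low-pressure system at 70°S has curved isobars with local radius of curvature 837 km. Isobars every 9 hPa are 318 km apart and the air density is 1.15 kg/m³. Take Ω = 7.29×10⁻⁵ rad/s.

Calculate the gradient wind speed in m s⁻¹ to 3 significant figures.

15.8 m s⁻¹

Coriolis parameter at 70°S:
f = 2Ω sin φ = 2 × 7.29×10⁻⁵ × sin 70° = 1.37×10⁻⁴ s⁻¹
Pressure gradient: |∂P/∂n| = 900 Pa / 318000 m = 2.83×10⁻³ Pa/m
Geostrophic speed: V_g = |∂P/∂n|/(fρ) = 2.83×10⁻³/(1.37×10⁻⁴ × 1.15) = 18.0 m/s
Around a low, centrifugal force acts outward with Coriolis, so pressure-gradient force balances both:
(1/ρ)|∂P/∂n| = fV + V²/R  →  V² + fR·V − fR·V_g = 0
With fR = 1.37×10⁻⁴ × 837×10³ m = 115 m/s:
V = [−fR + √((fR)² + 4 fR V_g)]/2 = [−115 + √(115² + 4×115×18)]/2 = 15.8 m/s
Subgeostrophic (V < V_g = 18 m/s), as expected around a low.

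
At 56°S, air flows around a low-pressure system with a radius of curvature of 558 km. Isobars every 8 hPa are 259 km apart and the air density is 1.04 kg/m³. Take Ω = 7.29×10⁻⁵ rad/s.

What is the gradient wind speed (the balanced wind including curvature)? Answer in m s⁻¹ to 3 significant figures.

Coriolis parameter at 56°S:
f = 2Ω sin φ = 2 × 7.29×10⁻⁵ × sin 56° = 1.21×10⁻⁴ s⁻¹
Pressure gradient: |∂P/∂n| = 800 Pa / 259000 m = 3.09×10⁻³ Pa/m
Geostrophic speed: V_g = |∂P/∂n|/(fρ) = 3.09×10⁻³/(1.21×10⁻⁴ × 1.04) = 24.6 m/s
Around a low, centrifugal force acts outward with Coriolis, so pressure-gradient force balances both:
(1/ρ)|∂P/∂n| = fV + V²/R  →  V² + fR·V − fR·V_g = 0
With fR = 1.21×10⁻⁴ × 558×10³ m = 67.4 m/s:
V = [−fR + √((fR)² + 4 fR V_g)]/2 = [−67.4 + √(67.4² + 4×67.4×24.6)]/2 = 19.1 m/s
Subgeostrophic (V < V_g = 24.6 m/s), as expected around a low.

19.1 m s⁻¹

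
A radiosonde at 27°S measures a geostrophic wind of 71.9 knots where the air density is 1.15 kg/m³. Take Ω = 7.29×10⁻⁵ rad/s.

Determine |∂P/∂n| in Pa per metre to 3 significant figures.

2.82×10⁻³ Pa/m

Coriolis parameter at 27°S:
f = 2Ω sin φ = 2 × 7.29×10⁻⁵ × sin 27° = 6.62×10⁻⁵ s⁻¹
Wind speed in SI: 71.9 knots = 37.0 m/s
Geostrophic balance rearranged: |∂P/∂n| = f ρ V_g
|∂P/∂n| = 6.62×10⁻⁵ × 1.15 × 37.0 = 2.82×10⁻³ Pa/m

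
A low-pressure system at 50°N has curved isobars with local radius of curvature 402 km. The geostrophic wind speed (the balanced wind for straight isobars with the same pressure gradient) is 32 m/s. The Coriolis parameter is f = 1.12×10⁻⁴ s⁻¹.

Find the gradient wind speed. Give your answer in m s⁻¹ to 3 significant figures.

Around a low, centrifugal force acts outward with Coriolis, so pressure-gradient force balances both:
(1/ρ)|∂P/∂n| = fV + V²/R  →  V² + fR·V − fR·V_g = 0
With fR = 1.12×10⁻⁴ × 402×10³ m = 45.0 m/s:
V = [−fR + √((fR)² + 4 fR V_g)]/2 = [−45.0 + √(45.0² + 4×45.0×32)]/2 = 21.6 m/s
Subgeostrophic (V < V_g = 32 m/s), as expected around a low.

21.6 m s⁻¹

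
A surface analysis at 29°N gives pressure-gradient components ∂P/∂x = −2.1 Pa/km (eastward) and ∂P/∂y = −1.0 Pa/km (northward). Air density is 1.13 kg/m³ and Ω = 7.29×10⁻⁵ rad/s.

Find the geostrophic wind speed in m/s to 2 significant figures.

Coriolis parameter at 29°N:
f = 2Ω sin φ = 2 × 7.29×10⁻⁵ × sin 29° = 7.07×10⁻⁵ s⁻¹
Component geostrophic relations (x east, y north):
u_g = −(1/(fρ)) ∂P/∂y,  v_g = (1/(fρ)) ∂P/∂x
u_g = −(−1.0×10⁻³)/(7.07×10⁻⁵ × 1.13) = 12.5 m/s;  v_g = (−2.1×10⁻³)/(7.07×10⁻⁵ × 1.13) = −26.3 m/s
|V_g| = √(u_g² + v_g²) = 29.1 m/s

29 m/s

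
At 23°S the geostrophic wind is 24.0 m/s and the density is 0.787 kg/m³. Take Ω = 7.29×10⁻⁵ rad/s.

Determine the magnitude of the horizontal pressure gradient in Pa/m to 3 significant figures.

1.08×10⁻³ Pa/m

Coriolis parameter at 23°S:
f = 2Ω sin φ = 2 × 7.29×10⁻⁵ × sin 23° = 5.70×10⁻⁵ s⁻¹
Geostrophic balance rearranged: |∂P/∂n| = f ρ V_g
|∂P/∂n| = 5.70×10⁻⁵ × 0.787 × 24.0 = 1.08×10⁻³ Pa/m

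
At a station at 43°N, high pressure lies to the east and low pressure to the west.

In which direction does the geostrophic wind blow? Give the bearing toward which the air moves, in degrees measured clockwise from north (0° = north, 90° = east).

000°

The pressure-gradient force points toward the west (bearing 270°).
Geostrophic balance: in the Northern Hemisphere the Coriolis force deflects motion to the right, so the geostrophic wind blows 90° to the right of the pressure-gradient force (low pressure on the left).
Rotating 270° by 90° clockwise gives 000° — the wind blows toward the north.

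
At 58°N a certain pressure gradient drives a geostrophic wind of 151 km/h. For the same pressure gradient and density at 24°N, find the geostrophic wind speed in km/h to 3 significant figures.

315 km/h

With the same pressure gradient and density, V_g ∝ 1/f ∝ 1/sin φ.
V₂ = V₁ · sin φ₁ / sin φ₂ = 151 × sin 58° / sin 24°
V₂ = 151 × 0.8480/0.4067 = 315 km/h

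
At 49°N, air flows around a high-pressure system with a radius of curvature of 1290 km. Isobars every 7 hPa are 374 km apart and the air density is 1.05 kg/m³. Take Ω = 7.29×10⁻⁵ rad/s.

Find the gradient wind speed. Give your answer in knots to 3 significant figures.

Coriolis parameter at 49°N:
f = 2Ω sin φ = 2 × 7.29×10⁻⁵ × sin 49° = 1.10×10⁻⁴ s⁻¹
Pressure gradient: |∂P/∂n| = 700 Pa / 374000 m = 1.87×10⁻³ Pa/m
Geostrophic speed: V_g = |∂P/∂n|/(fρ) = 1.87×10⁻³/(1.10×10⁻⁴ × 1.05) = 16.2 m/s
Around a high, pressure-gradient force acts outward with centrifugal, so Coriolis balances both:
fV = (1/ρ)|∂P/∂n| + V²/R  →  V² − fR·V + fR·V_g = 0
With fR = 1.10×10⁻⁴ × 1290×10³ m = 142 m/s:
V = [fR − √((fR)² − 4 fR V_g)]/2 = [142 − √(142² − 4×142×16.2)]/2 = 18.6 m/s
Supergeostrophic (V > V_g = 16.2 m/s), as expected around a high.
Converting: 18.6 m/s × 1.944 = 36.3 knots

36.3 knots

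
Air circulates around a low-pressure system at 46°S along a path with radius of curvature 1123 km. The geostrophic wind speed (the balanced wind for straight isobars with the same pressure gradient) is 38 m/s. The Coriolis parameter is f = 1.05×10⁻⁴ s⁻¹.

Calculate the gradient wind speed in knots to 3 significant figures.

Around a low, centrifugal force acts outward with Coriolis, so pressure-gradient force balances both:
(1/ρ)|∂P/∂n| = fV + V²/R  →  V² + fR·V − fR·V_g = 0
With fR = 1.05×10⁻⁴ × 1123×10³ m = 118 m/s:
V = [−fR + √((fR)² + 4 fR V_g)]/2 = [−118 + √(118² + 4×118×38)]/2 = 30.2 m/s
Subgeostrophic (V < V_g = 38 m/s), as expected around a low.
Converting: 30.2 m/s × 1.944 = 58.8 knots

58.8 knots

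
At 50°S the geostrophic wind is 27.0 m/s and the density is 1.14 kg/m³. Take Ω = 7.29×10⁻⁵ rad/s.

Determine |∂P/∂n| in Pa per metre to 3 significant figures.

3.44×10⁻³ Pa/m

Coriolis parameter at 50°S:
f = 2Ω sin φ = 2 × 7.29×10⁻⁵ × sin 50° = 1.12×10⁻⁴ s⁻¹
Geostrophic balance rearranged: |∂P/∂n| = f ρ V_g
|∂P/∂n| = 1.12×10⁻⁴ × 1.14 × 27.0 = 3.44×10⁻³ Pa/m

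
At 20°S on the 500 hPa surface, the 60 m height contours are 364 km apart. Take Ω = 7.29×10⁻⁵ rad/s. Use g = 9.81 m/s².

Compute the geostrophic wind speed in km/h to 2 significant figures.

120 km/h

Coriolis parameter at 20°S:
f = 2Ω sin φ = 2 × 7.29×10⁻⁵ × sin 20° = 4.99×10⁻⁵ s⁻¹
Height gradient: |∂Z/∂n| = 60 m / 364000 m = 1.65×10⁻⁴
On a pressure surface, geostrophic balance gives V_g = (g/f)|∂Z/∂n|:
V_g = 9.81 × 1.65×10⁻⁴ / 4.99×10⁻⁵ = 32.4 m/s
Converting: 32.4 m/s × 3.6 = 120 km/h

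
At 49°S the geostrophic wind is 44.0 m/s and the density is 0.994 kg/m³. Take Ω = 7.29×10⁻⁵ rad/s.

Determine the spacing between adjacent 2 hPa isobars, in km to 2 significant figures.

Coriolis parameter at 49°S:
f = 2Ω sin φ = 2 × 7.29×10⁻⁵ × sin 49° = 1.10×10⁻⁴ s⁻¹
Geostrophic balance rearranged: |∂P/∂n| = f ρ V_g
|∂P/∂n| = 1.10×10⁻⁴ × 0.994 × 44.0 = 4.81×10⁻³ Pa/m
Isobar spacing: Δn = ΔP/|∂P/∂n| = 200 Pa / 4.81×10⁻³ Pa/m = 41558 m ≈ 42 km

42 km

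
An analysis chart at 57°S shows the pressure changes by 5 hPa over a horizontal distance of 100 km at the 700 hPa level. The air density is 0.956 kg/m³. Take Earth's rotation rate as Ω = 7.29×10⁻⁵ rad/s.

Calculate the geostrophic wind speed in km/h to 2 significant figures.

Coriolis parameter at 57°S:
f = 2Ω sin φ = 2 × 7.29×10⁻⁵ × sin 57° = 1.22×10⁻⁴ s⁻¹
Pressure gradient: |∂P/∂n| = 500 Pa / 100000 m = 5.00×10⁻³ Pa/m
Geostrophic balance (pressure-gradient force = Coriolis force):
V_g = (1/(fρ)) |∂P/∂n| = 5.00×10⁻³ / (1.22×10⁻⁴ × 0.956) = 42.8 m/s
Converting: 42.8 m/s × 3.6 = 150 km/h

150 km/h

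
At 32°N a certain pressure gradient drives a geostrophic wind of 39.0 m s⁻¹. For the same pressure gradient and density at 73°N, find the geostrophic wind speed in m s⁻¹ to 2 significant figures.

22 m s⁻¹

With the same pressure gradient and density, V_g ∝ 1/f ∝ 1/sin φ.
V₂ = V₁ · sin φ₁ / sin φ₂ = 39.0 × sin 32° / sin 73°
V₂ = 39.0 × 0.5299/0.9563 = 22 m s⁻¹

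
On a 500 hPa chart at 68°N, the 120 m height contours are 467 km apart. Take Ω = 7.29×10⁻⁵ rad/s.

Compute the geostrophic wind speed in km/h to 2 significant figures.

67 km/h

Coriolis parameter at 68°N:
f = 2Ω sin φ = 2 × 7.29×10⁻⁵ × sin 68° = 1.35×10⁻⁴ s⁻¹
Height gradient: |∂Z/∂n| = 120 m / 467000 m = 2.57×10⁻⁴
On a pressure surface, geostrophic balance gives V_g = (g/f)|∂Z/∂n|:
V_g = 9.81 × 2.57×10⁻⁴ / 1.35×10⁻⁴ = 18.6 m/s
Converting: 18.6 m/s × 3.6 = 67 km/h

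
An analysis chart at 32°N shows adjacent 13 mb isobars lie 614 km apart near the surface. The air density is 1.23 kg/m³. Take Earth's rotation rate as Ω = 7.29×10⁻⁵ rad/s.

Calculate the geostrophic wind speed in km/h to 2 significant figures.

80 km/h

Coriolis parameter at 32°N:
f = 2Ω sin φ = 2 × 7.29×10⁻⁵ × sin 32° = 7.73×10⁻⁵ s⁻¹
Pressure gradient: |∂P/∂n| = 1300 Pa / 614000 m = 2.12×10⁻³ Pa/m
Geostrophic balance (pressure-gradient force = Coriolis force):
V_g = (1/(fρ)) |∂P/∂n| = 2.12×10⁻³ / (7.73×10⁻⁵ × 1.23) = 22.3 m/s
Converting: 22.3 m/s × 3.6 = 80 km/h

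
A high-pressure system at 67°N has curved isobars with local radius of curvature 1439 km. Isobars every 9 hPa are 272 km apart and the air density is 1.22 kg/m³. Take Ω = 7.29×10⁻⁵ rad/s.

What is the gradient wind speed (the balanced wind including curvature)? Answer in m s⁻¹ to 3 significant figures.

Coriolis parameter at 67°N:
f = 2Ω sin φ = 2 × 7.29×10⁻⁵ × sin 67° = 1.34×10⁻⁴ s⁻¹
Pressure gradient: |∂P/∂n| = 900 Pa / 272000 m = 3.31×10⁻³ Pa/m
Geostrophic speed: V_g = |∂P/∂n|/(fρ) = 3.31×10⁻³/(1.34×10⁻⁴ × 1.22) = 20.2 m/s
Around a high, pressure-gradient force acts outward with centrifugal, so Coriolis balances both:
fV = (1/ρ)|∂P/∂n| + V²/R  →  V² − fR·V + fR·V_g = 0
With fR = 1.34×10⁻⁴ × 1439×10³ m = 193 m/s:
V = [fR − √((fR)² − 4 fR V_g)]/2 = [193 − √(193² − 4×193×20.2)]/2 = 22.9 m/s
Supergeostrophic (V > V_g = 20.2 m/s), as expected around a high.

22.9 m s⁻¹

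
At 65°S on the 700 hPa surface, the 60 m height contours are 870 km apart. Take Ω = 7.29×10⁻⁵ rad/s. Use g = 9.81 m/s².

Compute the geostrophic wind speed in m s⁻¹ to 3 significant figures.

5.12 m s⁻¹

Coriolis parameter at 65°S:
f = 2Ω sin φ = 2 × 7.29×10⁻⁵ × sin 65° = 1.32×10⁻⁴ s⁻¹
Height gradient: |∂Z/∂n| = 60 m / 870000 m = 6.90×10⁻⁵
On a pressure surface, geostrophic balance gives V_g = (g/f)|∂Z/∂n|:
V_g = 9.81 × 6.90×10⁻⁵ / 1.32×10⁻⁴ = 5.12 m/s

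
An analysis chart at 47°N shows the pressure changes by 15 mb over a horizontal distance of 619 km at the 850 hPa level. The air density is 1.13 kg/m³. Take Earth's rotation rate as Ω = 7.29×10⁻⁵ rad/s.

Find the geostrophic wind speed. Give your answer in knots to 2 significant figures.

Coriolis parameter at 47°N:
f = 2Ω sin φ = 2 × 7.29×10⁻⁵ × sin 47° = 1.07×10⁻⁴ s⁻¹
Pressure gradient: |∂P/∂n| = 1500 Pa / 619000 m = 2.42×10⁻³ Pa/m
Geostrophic balance (pressure-gradient force = Coriolis force):
V_g = (1/(fρ)) |∂P/∂n| = 2.42×10⁻³ / (1.07×10⁻⁴ × 1.13) = 20.1 m/s
Converting: 20.1 m/s × 1.944 = 39 knots

39 knots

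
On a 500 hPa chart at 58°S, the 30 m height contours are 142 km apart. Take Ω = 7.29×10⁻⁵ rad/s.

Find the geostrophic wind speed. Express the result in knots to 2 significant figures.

Coriolis parameter at 58°S:
f = 2Ω sin φ = 2 × 7.29×10⁻⁵ × sin 58° = 1.24×10⁻⁴ s⁻¹
Height gradient: |∂Z/∂n| = 30 m / 142000 m = 2.11×10⁻⁴
On a pressure surface, geostrophic balance gives V_g = (g/f)|∂Z/∂n|:
V_g = 9.81 × 2.11×10⁻⁴ / 1.24×10⁻⁴ = 16.8 m/s
Converting: 16.8 m/s × 1.944 = 33 knots

33 knots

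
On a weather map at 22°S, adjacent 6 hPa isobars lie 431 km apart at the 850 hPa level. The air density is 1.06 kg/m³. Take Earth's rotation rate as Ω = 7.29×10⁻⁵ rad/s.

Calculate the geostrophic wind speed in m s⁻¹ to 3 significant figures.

Coriolis parameter at 22°S:
f = 2Ω sin φ = 2 × 7.29×10⁻⁵ × sin 22° = 5.46×10⁻⁵ s⁻¹
Pressure gradient: |∂P/∂n| = 600 Pa / 431000 m = 1.39×10⁻³ Pa/m
Geostrophic balance (pressure-gradient force = Coriolis force):
V_g = (1/(fρ)) |∂P/∂n| = 1.39×10⁻³ / (5.46×10⁻⁵ × 1.06) = 24.0 m/s

24.0 m s⁻¹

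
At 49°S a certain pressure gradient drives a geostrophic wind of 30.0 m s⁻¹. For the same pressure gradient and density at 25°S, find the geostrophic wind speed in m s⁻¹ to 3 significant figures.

With the same pressure gradient and density, V_g ∝ 1/f ∝ 1/sin φ.
V₂ = V₁ · sin φ₁ / sin φ₂ = 30.0 × sin 49° / sin 25°
V₂ = 30.0 × 0.7547/0.4226 = 53.6 m s⁻¹

53.6 m s⁻¹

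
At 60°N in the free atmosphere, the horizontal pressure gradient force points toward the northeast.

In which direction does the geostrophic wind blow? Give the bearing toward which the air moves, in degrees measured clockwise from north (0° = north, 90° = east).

The pressure-gradient force points toward the northeast (bearing 045°).
Geostrophic balance: in the Northern Hemisphere the Coriolis force deflects motion to the right, so the geostrophic wind blows 90° to the right of the pressure-gradient force (low pressure on the left).
Rotating 045° by 90° clockwise gives 135° — the wind blows toward the southeast.

135°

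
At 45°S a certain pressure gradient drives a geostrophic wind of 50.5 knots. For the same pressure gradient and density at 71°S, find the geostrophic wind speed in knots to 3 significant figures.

37.8 knots

With the same pressure gradient and density, V_g ∝ 1/f ∝ 1/sin φ.
V₂ = V₁ · sin φ₁ / sin φ₂ = 50.5 × sin 45° / sin 71°
V₂ = 50.5 × 0.7071/0.9455 = 37.8 knots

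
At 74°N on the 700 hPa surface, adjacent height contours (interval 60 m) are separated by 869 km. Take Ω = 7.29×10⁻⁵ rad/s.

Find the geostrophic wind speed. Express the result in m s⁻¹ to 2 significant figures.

4.8 m s⁻¹

Coriolis parameter at 74°N:
f = 2Ω sin φ = 2 × 7.29×10⁻⁵ × sin 74° = 1.40×10⁻⁴ s⁻¹
Height gradient: |∂Z/∂n| = 60 m / 869000 m = 6.90×10⁻⁵
On a pressure surface, geostrophic balance gives V_g = (g/f)|∂Z/∂n|:
V_g = 9.81 × 6.90×10⁻⁵ / 1.40×10⁻⁴ = 4.83 m/s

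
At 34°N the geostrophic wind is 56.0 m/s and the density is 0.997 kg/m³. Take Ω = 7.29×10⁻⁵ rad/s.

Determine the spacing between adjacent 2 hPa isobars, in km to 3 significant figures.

43.9 km

Coriolis parameter at 34°N:
f = 2Ω sin φ = 2 × 7.29×10⁻⁵ × sin 34° = 8.15×10⁻⁵ s⁻¹
Geostrophic balance rearranged: |∂P/∂n| = f ρ V_g
|∂P/∂n| = 8.15×10⁻⁵ × 0.997 × 56.0 = 4.55×10⁻³ Pa/m
Isobar spacing: Δn = ΔP/|∂P/∂n| = 200 Pa / 4.55×10⁻³ Pa/m = 43937 m ≈ 43.9 km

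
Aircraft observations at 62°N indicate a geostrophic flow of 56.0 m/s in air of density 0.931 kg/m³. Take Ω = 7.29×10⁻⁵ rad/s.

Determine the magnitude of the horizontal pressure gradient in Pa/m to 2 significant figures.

Coriolis parameter at 62°N:
f = 2Ω sin φ = 2 × 7.29×10⁻⁵ × sin 62° = 1.29×10⁻⁴ s⁻¹
Geostrophic balance rearranged: |∂P/∂n| = f ρ V_g
|∂P/∂n| = 1.29×10⁻⁴ × 0.931 × 56.0 = 6.71×10⁻³ Pa/m

6.7×10⁻³ Pa/m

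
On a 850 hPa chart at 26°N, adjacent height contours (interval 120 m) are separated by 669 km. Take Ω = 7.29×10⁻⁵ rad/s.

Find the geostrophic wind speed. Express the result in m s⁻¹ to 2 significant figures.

28 m s⁻¹

Coriolis parameter at 26°N:
f = 2Ω sin φ = 2 × 7.29×10⁻⁵ × sin 26° = 6.39×10⁻⁵ s⁻¹
Height gradient: |∂Z/∂n| = 120 m / 669000 m = 1.79×10⁻⁴
On a pressure surface, geostrophic balance gives V_g = (g/f)|∂Z/∂n|:
V_g = 9.81 × 1.79×10⁻⁴ / 6.39×10⁻⁵ = 27.5 m/s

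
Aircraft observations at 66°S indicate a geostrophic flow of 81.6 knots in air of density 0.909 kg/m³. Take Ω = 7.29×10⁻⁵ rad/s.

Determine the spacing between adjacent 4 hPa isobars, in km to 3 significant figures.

78.7 km

Coriolis parameter at 66°S:
f = 2Ω sin φ = 2 × 7.29×10⁻⁵ × sin 66° = 1.33×10⁻⁴ s⁻¹
Wind speed in SI: 81.6 knots = 42.0 m/s
Geostrophic balance rearranged: |∂P/∂n| = f ρ V_g
|∂P/∂n| = 1.33×10⁻⁴ × 0.909 × 42.0 = 5.08×10⁻³ Pa/m
Isobar spacing: Δn = ΔP/|∂P/∂n| = 400 Pa / 5.08×10⁻³ Pa/m = 78701 m ≈ 78.7 km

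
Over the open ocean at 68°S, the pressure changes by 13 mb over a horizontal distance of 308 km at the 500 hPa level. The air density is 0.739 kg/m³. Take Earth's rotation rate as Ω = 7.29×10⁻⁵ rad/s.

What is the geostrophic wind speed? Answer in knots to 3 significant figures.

Coriolis parameter at 68°S:
f = 2Ω sin φ = 2 × 7.29×10⁻⁵ × sin 68° = 1.35×10⁻⁴ s⁻¹
Pressure gradient: |∂P/∂n| = 1300 Pa / 308000 m = 4.22×10⁻³ Pa/m
Geostrophic balance (pressure-gradient force = Coriolis force):
V_g = (1/(fρ)) |∂P/∂n| = 4.22×10⁻³ / (1.35×10⁻⁴ × 0.739) = 42.2 m/s
Converting: 42.2 m/s × 1.944 = 82.1 knots

82.1 knots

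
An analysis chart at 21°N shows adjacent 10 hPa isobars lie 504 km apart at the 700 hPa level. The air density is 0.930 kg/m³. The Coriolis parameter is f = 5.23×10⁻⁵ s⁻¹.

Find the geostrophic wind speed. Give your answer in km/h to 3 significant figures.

147 km/h

Pressure gradient: |∂P/∂n| = 1000 Pa / 504000 m = 1.98×10⁻³ Pa/m
Geostrophic balance (pressure-gradient force = Coriolis force):
V_g = (1/(fρ)) |∂P/∂n| = 1.98×10⁻³ / (5.23×10⁻⁵ × 0.930) = 40.8 m/s
Converting: 40.8 m/s × 3.6 = 147 km/h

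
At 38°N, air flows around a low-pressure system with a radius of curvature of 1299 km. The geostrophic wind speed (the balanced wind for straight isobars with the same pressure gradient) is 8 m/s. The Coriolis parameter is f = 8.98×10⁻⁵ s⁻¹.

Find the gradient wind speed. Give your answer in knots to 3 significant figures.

14.6 knots

Around a low, centrifugal force acts outward with Coriolis, so pressure-gradient force balances both:
(1/ρ)|∂P/∂n| = fV + V²/R  →  V² + fR·V − fR·V_g = 0
With fR = 8.98×10⁻⁵ × 1299×10³ m = 117 m/s:
V = [−fR + √((fR)² + 4 fR V_g)]/2 = [−117 + √(117² + 4×117×8)]/2 = 7.52 m/s
Subgeostrophic (V < V_g = 8 m/s), as expected around a low.
Converting: 7.52 m/s × 1.944 = 14.6 knots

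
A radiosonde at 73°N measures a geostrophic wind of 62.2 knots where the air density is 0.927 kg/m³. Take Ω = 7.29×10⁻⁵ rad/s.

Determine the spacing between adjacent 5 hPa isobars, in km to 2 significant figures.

120 km

Coriolis parameter at 73°N:
f = 2Ω sin φ = 2 × 7.29×10⁻⁵ × sin 73° = 1.39×10⁻⁴ s⁻¹
Wind speed in SI: 62.2 knots = 32.0 m/s
Geostrophic balance rearranged: |∂P/∂n| = f ρ V_g
|∂P/∂n| = 1.39×10⁻⁴ × 0.927 × 32.0 = 4.14×10⁻³ Pa/m
Isobar spacing: Δn = ΔP/|∂P/∂n| = 500 Pa / 4.14×10⁻³ Pa/m = 120895 m ≈ 120 km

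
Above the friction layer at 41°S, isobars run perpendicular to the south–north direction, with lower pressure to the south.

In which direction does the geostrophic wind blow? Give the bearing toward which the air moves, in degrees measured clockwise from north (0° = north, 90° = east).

The pressure-gradient force points toward the south (bearing 180°).
Geostrophic balance: in the Southern Hemisphere the Coriolis force deflects motion to the left, so the geostrophic wind blows 90° to the left of the pressure-gradient force (low pressure on the right).
Rotating 180° by 90° counterclockwise gives 090° — the wind blows toward the east.

090°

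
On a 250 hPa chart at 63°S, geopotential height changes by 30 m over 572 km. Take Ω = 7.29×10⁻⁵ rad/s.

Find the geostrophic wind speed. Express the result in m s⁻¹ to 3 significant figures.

3.96 m s⁻¹

Coriolis parameter at 63°S:
f = 2Ω sin φ = 2 × 7.29×10⁻⁵ × sin 63° = 1.30×10⁻⁴ s⁻¹
Height gradient: |∂Z/∂n| = 30 m / 572000 m = 5.24×10⁻⁵
On a pressure surface, geostrophic balance gives V_g = (g/f)|∂Z/∂n|:
V_g = 9.81 × 5.24×10⁻⁵ / 1.30×10⁻⁴ = 3.96 m/s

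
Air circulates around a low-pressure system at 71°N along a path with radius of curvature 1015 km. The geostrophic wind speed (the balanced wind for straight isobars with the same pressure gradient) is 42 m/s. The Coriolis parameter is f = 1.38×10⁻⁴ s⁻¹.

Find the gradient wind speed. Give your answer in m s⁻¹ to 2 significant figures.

34 m s⁻¹

Around a low, centrifugal force acts outward with Coriolis, so pressure-gradient force balances both:
(1/ρ)|∂P/∂n| = fV + V²/R  →  V² + fR·V − fR·V_g = 0
With fR = 1.38×10⁻⁴ × 1015×10³ m = 140 m/s:
V = [−fR + √((fR)² + 4 fR V_g)]/2 = [−140 + √(140² + 4×140×42)]/2 = 33.8 m/s
Subgeostrophic (V < V_g = 42 m/s), as expected around a low.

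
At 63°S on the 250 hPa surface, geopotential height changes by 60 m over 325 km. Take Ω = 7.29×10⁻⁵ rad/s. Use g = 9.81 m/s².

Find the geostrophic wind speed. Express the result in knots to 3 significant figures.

Coriolis parameter at 63°S:
f = 2Ω sin φ = 2 × 7.29×10⁻⁵ × sin 63° = 1.30×10⁻⁴ s⁻¹
Height gradient: |∂Z/∂n| = 60 m / 325000 m = 1.85×10⁻⁴
On a pressure surface, geostrophic balance gives V_g = (g/f)|∂Z/∂n|:
V_g = 9.81 × 1.85×10⁻⁴ / 1.30×10⁻⁴ = 13.9 m/s
Converting: 13.9 m/s × 1.944 = 27.1 knots

27.1 knots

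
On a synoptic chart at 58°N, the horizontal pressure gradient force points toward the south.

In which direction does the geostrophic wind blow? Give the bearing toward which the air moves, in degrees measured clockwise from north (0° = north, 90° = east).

The pressure-gradient force points toward the south (bearing 180°).
Geostrophic balance: in the Northern Hemisphere the Coriolis force deflects motion to the right, so the geostrophic wind blows 90° to the right of the pressure-gradient force (low pressure on the left).
Rotating 180° by 90° clockwise gives 270° — the wind blows toward the west.

270°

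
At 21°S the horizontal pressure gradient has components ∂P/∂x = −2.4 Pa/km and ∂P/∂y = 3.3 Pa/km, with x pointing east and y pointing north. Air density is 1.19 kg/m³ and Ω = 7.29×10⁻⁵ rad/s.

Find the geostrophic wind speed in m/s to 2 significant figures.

Coriolis parameter at 21°S:
f = 2Ω sin φ = 2 × 7.29×10⁻⁵ × sin 21° = 5.23×10⁻⁵ s⁻¹
In the Southern Hemisphere f is negative: f = −5.23×10⁻⁵ s⁻¹.
Component geostrophic relations (x east, y north):
u_g = −(1/(fρ)) ∂P/∂y,  v_g = (1/(fρ)) ∂P/∂x
u_g = −(3.3×10⁻³)/(−5.23×10⁻⁵ × 1.19) = 53.1 m/s;  v_g = (−2.4×10⁻³)/(−5.23×10⁻⁵ × 1.19) = 38.6 m/s
|V_g| = √(u_g² + v_g²) = 65.6 m/s

66 m/s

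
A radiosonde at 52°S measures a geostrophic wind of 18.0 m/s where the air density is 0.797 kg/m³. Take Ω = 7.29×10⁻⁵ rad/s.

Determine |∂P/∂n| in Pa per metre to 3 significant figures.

1.65×10⁻³ Pa/m

Coriolis parameter at 52°S:
f = 2Ω sin φ = 2 × 7.29×10⁻⁵ × sin 52° = 1.15×10⁻⁴ s⁻¹
Geostrophic balance rearranged: |∂P/∂n| = f ρ V_g
|∂P/∂n| = 1.15×10⁻⁴ × 0.797 × 18.0 = 1.65×10⁻³ Pa/m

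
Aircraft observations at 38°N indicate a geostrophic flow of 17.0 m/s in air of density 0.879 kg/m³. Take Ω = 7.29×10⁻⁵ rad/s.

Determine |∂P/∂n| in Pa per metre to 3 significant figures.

1.34×10⁻³ Pa/m

Coriolis parameter at 38°N:
f = 2Ω sin φ = 2 × 7.29×10⁻⁵ × sin 38° = 8.98×10⁻⁵ s⁻¹
Geostrophic balance rearranged: |∂P/∂n| = f ρ V_g
|∂P/∂n| = 8.98×10⁻⁵ × 0.879 × 17.0 = 1.34×10⁻³ Pa/m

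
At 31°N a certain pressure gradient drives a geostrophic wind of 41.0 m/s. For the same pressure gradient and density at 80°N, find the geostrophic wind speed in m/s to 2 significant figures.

21 m/s

With the same pressure gradient and density, V_g ∝ 1/f ∝ 1/sin φ.
V₂ = V₁ · sin φ₁ / sin φ₂ = 41.0 × sin 31° / sin 80°
V₂ = 41.0 × 0.5150/0.9848 = 21 m/s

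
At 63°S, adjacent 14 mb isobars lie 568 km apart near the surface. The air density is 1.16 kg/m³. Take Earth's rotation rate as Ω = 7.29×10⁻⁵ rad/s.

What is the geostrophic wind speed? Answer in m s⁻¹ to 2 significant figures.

16 m s⁻¹

Coriolis parameter at 63°S:
f = 2Ω sin φ = 2 × 7.29×10⁻⁵ × sin 63° = 1.30×10⁻⁴ s⁻¹
Pressure gradient: |∂P/∂n| = 1400 Pa / 568000 m = 2.46×10⁻³ Pa/m
Geostrophic balance (pressure-gradient force = Coriolis force):
V_g = (1/(fρ)) |∂P/∂n| = 2.46×10⁻³ / (1.30×10⁻⁴ × 1.16) = 16.4 m/s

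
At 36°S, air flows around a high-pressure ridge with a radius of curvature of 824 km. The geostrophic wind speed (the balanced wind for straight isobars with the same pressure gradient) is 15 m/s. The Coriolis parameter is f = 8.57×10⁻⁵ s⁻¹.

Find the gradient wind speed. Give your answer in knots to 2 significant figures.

Around a high, pressure-gradient force acts outward with centrifugal, so Coriolis balances both:
fV = (1/ρ)|∂P/∂n| + V²/R  →  V² − fR·V + fR·V_g = 0
With fR = 8.57×10⁻⁵ × 824×10³ m = 70.6 m/s:
V = [fR − √((fR)² − 4 fR V_g)]/2 = [70.6 − √(70.6² − 4×70.6×15)]/2 = 21.6 m/s
Supergeostrophic (V > V_g = 15 m/s), as expected around a high.
Converting: 21.6 m/s × 1.944 = 42 knots

42 knots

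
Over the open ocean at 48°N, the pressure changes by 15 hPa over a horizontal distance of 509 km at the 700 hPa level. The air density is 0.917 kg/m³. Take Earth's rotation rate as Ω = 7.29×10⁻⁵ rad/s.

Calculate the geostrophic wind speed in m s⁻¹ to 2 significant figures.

Coriolis parameter at 48°N:
f = 2Ω sin φ = 2 × 7.29×10⁻⁵ × sin 48° = 1.08×10⁻⁴ s⁻¹
Pressure gradient: |∂P/∂n| = 1500 Pa / 509000 m = 2.95×10⁻³ Pa/m
Geostrophic balance (pressure-gradient force = Coriolis force):
V_g = (1/(fρ)) |∂P/∂n| = 2.95×10⁻³ / (1.08×10⁻⁴ × 0.917) = 29.7 m/s

30 m s⁻¹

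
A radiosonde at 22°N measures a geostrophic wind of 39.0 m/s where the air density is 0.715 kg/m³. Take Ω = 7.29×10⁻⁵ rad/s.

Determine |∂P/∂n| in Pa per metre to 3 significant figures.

1.52×10⁻³ Pa/m

Coriolis parameter at 22°N:
f = 2Ω sin φ = 2 × 7.29×10⁻⁵ × sin 22° = 5.46×10⁻⁵ s⁻¹
Geostrophic balance rearranged: |∂P/∂n| = f ρ V_g
|∂P/∂n| = 5.46×10⁻⁵ × 0.715 × 39.0 = 1.52×10⁻³ Pa/m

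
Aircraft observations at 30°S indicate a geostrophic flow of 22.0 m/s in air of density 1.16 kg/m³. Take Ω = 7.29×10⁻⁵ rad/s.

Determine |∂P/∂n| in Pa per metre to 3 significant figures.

1.86×10⁻³ Pa/m

Coriolis parameter at 30°S:
f = 2Ω sin φ = 2 × 7.29×10⁻⁵ × sin 30° = 7.29×10⁻⁵ s⁻¹
Geostrophic balance rearranged: |∂P/∂n| = f ρ V_g
|∂P/∂n| = 7.29×10⁻⁵ × 1.16 × 22.0 = 1.86×10⁻³ Pa/m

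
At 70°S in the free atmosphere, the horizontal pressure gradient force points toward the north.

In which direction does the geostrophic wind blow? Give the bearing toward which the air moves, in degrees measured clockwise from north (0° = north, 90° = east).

270°

The pressure-gradient force points toward the north (bearing 000°).
Geostrophic balance: in the Southern Hemisphere the Coriolis force deflects motion to the left, so the geostrophic wind blows 90° to the left of the pressure-gradient force (low pressure on the right).
Rotating 000° by 90° counterclockwise gives 270° — the wind blows toward the west.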